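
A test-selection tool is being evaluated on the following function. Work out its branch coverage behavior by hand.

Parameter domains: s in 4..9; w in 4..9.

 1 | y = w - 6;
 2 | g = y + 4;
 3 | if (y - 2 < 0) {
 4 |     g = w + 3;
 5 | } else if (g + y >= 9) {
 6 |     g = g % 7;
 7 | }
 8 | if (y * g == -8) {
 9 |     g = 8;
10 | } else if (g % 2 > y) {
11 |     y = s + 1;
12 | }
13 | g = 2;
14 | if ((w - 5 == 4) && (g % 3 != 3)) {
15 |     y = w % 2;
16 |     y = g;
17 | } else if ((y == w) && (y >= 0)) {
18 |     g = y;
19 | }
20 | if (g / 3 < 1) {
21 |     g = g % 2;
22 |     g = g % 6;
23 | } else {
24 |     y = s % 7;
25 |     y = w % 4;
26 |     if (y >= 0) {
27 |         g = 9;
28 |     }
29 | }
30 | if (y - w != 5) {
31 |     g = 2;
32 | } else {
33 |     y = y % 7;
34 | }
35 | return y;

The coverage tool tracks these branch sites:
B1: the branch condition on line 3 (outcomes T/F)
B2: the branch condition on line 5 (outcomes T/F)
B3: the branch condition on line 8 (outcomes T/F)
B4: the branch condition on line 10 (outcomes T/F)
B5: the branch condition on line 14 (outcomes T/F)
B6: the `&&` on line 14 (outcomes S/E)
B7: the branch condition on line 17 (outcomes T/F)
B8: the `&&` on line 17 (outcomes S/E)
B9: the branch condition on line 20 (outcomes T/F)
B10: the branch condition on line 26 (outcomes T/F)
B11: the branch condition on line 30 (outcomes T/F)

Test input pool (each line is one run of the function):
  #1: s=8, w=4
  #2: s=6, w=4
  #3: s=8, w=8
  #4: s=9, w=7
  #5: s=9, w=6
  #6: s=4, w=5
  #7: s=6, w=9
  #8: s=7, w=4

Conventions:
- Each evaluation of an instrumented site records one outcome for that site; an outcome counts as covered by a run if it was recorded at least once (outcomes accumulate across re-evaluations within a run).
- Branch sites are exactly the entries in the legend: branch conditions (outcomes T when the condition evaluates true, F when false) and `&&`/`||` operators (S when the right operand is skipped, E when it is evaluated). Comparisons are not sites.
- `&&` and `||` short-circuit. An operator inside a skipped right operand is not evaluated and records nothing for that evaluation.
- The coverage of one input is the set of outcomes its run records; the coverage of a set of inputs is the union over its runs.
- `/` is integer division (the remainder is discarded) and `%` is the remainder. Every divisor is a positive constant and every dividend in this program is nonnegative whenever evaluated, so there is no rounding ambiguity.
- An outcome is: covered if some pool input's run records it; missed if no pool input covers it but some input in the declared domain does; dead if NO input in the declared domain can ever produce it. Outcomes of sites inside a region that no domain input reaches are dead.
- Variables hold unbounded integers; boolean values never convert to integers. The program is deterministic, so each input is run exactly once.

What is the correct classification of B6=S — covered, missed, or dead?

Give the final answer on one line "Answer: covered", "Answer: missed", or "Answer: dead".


B6=S is recorded by pool input(s) 1, 2, 3, 4, 5, 6, 8 -> covered
Answer: covered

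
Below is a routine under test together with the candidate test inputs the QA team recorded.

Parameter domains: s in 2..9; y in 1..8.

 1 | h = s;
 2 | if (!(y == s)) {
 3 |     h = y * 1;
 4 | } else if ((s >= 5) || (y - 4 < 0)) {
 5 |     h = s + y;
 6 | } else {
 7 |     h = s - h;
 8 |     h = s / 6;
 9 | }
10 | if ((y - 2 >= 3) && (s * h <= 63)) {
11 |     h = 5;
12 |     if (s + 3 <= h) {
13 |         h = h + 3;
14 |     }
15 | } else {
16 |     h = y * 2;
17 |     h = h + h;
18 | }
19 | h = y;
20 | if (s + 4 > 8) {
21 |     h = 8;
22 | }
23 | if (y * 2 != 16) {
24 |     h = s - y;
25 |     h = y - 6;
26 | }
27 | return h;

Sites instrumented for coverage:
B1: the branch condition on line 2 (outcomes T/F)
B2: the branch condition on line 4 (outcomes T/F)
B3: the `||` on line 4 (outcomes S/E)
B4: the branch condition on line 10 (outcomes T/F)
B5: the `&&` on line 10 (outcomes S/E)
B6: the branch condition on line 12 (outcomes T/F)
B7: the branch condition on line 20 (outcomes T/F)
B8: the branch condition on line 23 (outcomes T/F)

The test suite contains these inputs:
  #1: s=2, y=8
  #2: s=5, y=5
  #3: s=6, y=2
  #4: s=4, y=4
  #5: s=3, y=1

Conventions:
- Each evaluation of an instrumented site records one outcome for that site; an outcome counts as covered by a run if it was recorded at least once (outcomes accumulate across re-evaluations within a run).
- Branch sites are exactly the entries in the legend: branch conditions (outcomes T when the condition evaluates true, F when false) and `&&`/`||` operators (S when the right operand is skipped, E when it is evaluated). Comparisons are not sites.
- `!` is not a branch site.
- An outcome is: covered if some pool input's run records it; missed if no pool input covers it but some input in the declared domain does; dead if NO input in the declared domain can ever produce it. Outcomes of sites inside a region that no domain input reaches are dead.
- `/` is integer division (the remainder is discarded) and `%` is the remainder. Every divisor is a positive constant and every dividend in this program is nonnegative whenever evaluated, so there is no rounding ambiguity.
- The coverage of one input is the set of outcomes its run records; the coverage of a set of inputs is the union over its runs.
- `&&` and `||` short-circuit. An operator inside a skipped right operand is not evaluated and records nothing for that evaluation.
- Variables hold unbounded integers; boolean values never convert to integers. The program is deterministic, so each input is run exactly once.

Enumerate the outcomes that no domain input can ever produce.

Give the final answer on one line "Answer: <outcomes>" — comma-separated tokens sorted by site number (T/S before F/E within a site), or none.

sweeping the full domain (64 inputs) for each outcome:
  reachable outcomes have witnesses, e.g. B1=T (e.g. s=2, y=1), B1=F (e.g. s=2, y=2), B2=T (e.g. s=2, y=2), B2=F (e.g. s=4, y=4)

Answer: none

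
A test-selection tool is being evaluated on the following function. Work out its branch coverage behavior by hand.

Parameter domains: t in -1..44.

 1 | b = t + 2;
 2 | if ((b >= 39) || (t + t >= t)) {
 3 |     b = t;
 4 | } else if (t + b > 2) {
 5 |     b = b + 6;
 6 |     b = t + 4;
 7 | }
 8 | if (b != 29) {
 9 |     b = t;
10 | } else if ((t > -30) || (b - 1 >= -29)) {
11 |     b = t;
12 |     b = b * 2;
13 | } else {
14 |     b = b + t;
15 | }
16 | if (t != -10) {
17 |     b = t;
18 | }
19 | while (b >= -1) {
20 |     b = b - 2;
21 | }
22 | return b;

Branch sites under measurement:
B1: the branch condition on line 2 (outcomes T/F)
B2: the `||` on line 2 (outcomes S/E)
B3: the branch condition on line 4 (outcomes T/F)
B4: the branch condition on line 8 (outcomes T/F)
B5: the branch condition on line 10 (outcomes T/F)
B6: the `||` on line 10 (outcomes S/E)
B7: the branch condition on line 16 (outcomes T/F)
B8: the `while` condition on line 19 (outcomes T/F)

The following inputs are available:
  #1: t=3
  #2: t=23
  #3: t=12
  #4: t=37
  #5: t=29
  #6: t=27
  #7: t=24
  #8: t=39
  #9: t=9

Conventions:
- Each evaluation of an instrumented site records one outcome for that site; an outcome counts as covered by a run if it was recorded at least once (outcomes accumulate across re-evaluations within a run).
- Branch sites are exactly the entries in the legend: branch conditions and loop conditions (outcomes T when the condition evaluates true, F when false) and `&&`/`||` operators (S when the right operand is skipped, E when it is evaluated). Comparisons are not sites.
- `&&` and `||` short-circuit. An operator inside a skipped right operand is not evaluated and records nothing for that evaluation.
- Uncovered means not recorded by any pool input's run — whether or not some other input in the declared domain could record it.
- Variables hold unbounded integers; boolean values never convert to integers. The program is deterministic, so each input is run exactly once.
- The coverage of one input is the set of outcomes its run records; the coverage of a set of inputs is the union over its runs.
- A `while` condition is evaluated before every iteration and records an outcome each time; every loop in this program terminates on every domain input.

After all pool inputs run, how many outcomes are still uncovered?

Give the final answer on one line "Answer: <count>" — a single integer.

#1 (t=3) -> B2->E, B1->T, B4->T, B7->T, B8->T, B8->T, B8->T, B8->F; covered: B1=T, B2=E, B4=T, B7=T, B8=T, B8=F
#2 (t=23) -> B2->E, B1->T, B4->T, B7->T, B8->T, B8->T, B8->T, B8->T, B8->T, B8->T, B8->T, B8->T, B8->T, B8->T, ...; covered: B1=T, B2=E, B4=T, B7=T, B8=T, B8=F
#3 (t=12) -> B2->E, B1->T, B4->T, B7->T, B8->T, B8->T, B8->T, B8->T, B8->T, B8->T, B8->T, B8->F; covered: B1=T, B2=E, B4=T, B7=T, B8=T, B8=F
#4 (t=37) -> B2->S, B1->T, B4->T, B7->T, B8->T, B8->T, B8->T, B8->T, B8->T, B8->T, B8->T, B8->T, B8->T, B8->T, ...; covered: B1=T, B2=S, B4=T, B7=T, B8=T, B8=F
#5 (t=29) -> B2->E, B1->T, B4->F, B6->S, B5->T, B7->T, B8->T, B8->T, B8->T, B8->T, B8->T, B8->T, B8->T, B8->T, ...; covered: B1=T, B2=E, B4=F, B5=T, B6=S, B7=T, B8=T, B8=F
#6 (t=27) -> B2->E, B1->T, B4->T, B7->T, B8->T, B8->T, B8->T, B8->T, B8->T, B8->T, B8->T, B8->T, B8->T, B8->T, ...; covered: B1=T, B2=E, B4=T, B7=T, B8=T, B8=F
#7 (t=24) -> B2->E, B1->T, B4->T, B7->T, B8->T, B8->T, B8->T, B8->T, B8->T, B8->T, B8->T, B8->T, B8->T, B8->T, ...; covered: B1=T, B2=E, B4=T, B7=T, B8=T, B8=F
#8 (t=39) -> B2->S, B1->T, B4->T, B7->T, B8->T, B8->T, B8->T, B8->T, B8->T, B8->T, B8->T, B8->T, B8->T, B8->T, ...; covered: B1=T, B2=S, B4=T, B7=T, B8=T, B8=F
#9 (t=9) -> B2->E, B1->T, B4->T, B7->T, B8->T, B8->T, B8->T, B8->T, B8->T, B8->T, B8->F; covered: B1=T, B2=E, B4=T, B7=T, B8=T, B8=F
union over the pool: B1=T, B2=S, B2=E, B4=T, B4=F, B5=T, B6=S, B7=T, B8=T, B8=F
uncovered (6 of 16): B1=F, B3=T, B3=F, B5=F, B6=E, B7=F

Answer: 6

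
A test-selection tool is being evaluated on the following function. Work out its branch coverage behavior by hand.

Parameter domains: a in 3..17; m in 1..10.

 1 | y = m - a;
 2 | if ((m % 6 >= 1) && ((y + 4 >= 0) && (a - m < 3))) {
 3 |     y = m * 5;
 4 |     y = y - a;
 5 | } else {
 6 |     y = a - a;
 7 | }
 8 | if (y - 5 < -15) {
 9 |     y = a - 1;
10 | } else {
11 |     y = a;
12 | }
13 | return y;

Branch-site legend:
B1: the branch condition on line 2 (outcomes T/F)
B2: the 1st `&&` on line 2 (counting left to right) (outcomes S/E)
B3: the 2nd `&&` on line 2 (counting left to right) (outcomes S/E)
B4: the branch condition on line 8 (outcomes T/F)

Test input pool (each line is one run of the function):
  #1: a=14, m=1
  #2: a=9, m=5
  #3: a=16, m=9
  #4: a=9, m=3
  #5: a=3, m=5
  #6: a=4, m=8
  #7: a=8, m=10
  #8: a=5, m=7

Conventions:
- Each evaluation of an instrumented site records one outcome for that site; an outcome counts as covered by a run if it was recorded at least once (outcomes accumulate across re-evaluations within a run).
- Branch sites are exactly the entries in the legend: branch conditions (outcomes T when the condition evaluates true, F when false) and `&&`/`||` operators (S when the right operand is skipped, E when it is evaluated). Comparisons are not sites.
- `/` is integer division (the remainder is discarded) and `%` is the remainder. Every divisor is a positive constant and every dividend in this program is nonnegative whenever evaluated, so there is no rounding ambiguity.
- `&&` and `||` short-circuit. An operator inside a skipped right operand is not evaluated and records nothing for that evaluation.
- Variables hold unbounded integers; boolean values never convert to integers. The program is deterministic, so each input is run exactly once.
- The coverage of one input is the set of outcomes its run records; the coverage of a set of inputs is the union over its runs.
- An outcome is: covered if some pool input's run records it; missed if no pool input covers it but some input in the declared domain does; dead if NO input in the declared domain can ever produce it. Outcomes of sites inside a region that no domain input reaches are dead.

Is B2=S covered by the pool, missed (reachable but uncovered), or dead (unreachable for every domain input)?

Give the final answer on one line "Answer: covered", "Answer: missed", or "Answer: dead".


no pool input records B2=S
but domain input (a=3, m=6) does record it -> reachable, so missed
Answer: missed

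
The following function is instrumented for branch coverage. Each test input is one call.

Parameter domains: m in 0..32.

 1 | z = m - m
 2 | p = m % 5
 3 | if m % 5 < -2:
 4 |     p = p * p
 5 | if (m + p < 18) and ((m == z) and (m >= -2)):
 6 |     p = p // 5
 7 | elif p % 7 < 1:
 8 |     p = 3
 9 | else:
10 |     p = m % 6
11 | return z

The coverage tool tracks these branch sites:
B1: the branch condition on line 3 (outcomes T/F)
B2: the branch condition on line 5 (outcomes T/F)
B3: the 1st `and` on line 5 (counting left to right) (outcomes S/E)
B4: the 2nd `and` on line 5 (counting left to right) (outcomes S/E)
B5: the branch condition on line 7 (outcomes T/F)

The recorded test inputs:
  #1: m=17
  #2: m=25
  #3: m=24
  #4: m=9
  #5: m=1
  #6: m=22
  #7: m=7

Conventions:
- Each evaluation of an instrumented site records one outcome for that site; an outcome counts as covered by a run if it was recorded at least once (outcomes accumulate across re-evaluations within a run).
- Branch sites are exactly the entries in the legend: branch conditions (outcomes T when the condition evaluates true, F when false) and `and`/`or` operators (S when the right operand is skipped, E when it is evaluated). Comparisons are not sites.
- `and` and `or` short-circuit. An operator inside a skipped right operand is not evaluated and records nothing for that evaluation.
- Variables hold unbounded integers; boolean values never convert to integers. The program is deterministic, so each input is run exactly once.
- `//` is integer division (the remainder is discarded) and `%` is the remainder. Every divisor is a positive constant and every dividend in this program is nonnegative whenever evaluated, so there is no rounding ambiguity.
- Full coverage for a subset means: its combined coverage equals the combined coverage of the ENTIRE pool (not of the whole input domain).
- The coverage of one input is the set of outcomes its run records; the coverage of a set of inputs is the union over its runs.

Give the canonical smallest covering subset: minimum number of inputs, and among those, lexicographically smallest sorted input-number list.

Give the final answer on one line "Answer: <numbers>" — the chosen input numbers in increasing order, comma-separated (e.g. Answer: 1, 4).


test 1 (m=17) fires B1->F, B3->S, B2->F, B5->F; hits B1=F, B2=F, B3=S, B5=F
test 2 (m=25) fires B1->F, B3->S, B2->F, B5->T; hits B1=F, B2=F, B3=S, B5=T
test 3 (m=24) fires B1->F, B3->S, B2->F, B5->F; hits B1=F, B2=F, B3=S, B5=F
test 4 (m=9) fires B1->F, B3->E, B4->S, B2->F, B5->F; hits B1=F, B2=F, B3=E, B4=S, B5=F
test 5 (m=1) fires B1->F, B3->E, B4->S, B2->F, B5->F; hits B1=F, B2=F, B3=E, B4=S, B5=F
test 6 (m=22) fires B1->F, B3->S, B2->F, B5->F; hits B1=F, B2=F, B3=S, B5=F
test 7 (m=7) fires B1->F, B3->E, B4->S, B2->F, B5->F; hits B1=F, B2=F, B3=E, B4=S, B5=F
the full pool covers 7 outcomes: B1=F, B2=F, B3=S, B3=E, B4=S, B5=T, B5=F
no size-1 subset reaches all 7 outcomes (best union: 5/7)
inputs {2, 4} (size 2) cover everything; no size-2 subset with a lexicographically smaller index list covers all 7
Answer: 2, 4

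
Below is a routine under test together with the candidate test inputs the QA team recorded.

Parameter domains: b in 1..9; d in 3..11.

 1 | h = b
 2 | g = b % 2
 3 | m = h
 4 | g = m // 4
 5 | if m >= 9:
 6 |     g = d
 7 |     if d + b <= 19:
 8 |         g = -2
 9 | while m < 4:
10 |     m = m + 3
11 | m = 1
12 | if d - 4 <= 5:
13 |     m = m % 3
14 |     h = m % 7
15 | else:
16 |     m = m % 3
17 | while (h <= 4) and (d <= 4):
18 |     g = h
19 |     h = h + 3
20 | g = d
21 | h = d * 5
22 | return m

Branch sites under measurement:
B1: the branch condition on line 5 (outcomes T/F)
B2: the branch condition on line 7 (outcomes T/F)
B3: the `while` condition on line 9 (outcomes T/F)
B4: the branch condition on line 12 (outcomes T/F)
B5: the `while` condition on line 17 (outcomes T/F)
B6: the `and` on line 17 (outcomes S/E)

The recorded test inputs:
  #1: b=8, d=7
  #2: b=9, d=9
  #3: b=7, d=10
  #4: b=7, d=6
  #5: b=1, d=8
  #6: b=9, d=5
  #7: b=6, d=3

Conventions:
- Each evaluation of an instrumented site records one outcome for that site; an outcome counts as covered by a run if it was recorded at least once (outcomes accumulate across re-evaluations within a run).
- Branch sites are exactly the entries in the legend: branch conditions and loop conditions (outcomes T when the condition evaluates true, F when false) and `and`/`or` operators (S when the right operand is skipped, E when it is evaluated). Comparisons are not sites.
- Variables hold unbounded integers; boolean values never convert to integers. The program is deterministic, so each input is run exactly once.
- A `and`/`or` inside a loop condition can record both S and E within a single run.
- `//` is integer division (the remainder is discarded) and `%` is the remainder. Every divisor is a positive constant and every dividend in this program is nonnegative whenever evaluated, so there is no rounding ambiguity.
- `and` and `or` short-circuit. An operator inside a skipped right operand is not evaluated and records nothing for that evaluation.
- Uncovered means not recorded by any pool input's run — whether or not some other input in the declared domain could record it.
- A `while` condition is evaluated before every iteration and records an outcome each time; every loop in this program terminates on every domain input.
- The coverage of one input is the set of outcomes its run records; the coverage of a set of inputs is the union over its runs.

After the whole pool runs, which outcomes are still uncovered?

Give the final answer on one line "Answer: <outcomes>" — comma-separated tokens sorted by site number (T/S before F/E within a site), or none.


#1 (b=8, d=7) -> covered: B1=F, B3=F, B4=T, B5=F, B6=E
#2 (b=9, d=9) -> covered: B1=T, B2=T, B3=F, B4=T, B5=F, B6=E
#3 (b=7, d=10) -> covered: B1=F, B3=F, B4=F, B5=F, B6=S
#4 (b=7, d=6) -> covered: B1=F, B3=F, B4=T, B5=F, B6=E
#5 (b=1, d=8) -> covered: B1=F, B3=T, B3=F, B4=T, B5=F, B6=E
#6 (b=9, d=5) -> covered: B1=T, B2=T, B3=F, B4=T, B5=F, B6=E
#7 (b=6, d=3) -> covered: B1=F, B3=F, B4=T, B5=T, B5=F, B6=S, B6=E
union over the pool: B1=T, B1=F, B2=T, B3=T, B3=F, B4=T, B4=F, B5=T, B5=F, B6=S, B6=E
uncovered (1 of 12): B2=F
Answer: B2=F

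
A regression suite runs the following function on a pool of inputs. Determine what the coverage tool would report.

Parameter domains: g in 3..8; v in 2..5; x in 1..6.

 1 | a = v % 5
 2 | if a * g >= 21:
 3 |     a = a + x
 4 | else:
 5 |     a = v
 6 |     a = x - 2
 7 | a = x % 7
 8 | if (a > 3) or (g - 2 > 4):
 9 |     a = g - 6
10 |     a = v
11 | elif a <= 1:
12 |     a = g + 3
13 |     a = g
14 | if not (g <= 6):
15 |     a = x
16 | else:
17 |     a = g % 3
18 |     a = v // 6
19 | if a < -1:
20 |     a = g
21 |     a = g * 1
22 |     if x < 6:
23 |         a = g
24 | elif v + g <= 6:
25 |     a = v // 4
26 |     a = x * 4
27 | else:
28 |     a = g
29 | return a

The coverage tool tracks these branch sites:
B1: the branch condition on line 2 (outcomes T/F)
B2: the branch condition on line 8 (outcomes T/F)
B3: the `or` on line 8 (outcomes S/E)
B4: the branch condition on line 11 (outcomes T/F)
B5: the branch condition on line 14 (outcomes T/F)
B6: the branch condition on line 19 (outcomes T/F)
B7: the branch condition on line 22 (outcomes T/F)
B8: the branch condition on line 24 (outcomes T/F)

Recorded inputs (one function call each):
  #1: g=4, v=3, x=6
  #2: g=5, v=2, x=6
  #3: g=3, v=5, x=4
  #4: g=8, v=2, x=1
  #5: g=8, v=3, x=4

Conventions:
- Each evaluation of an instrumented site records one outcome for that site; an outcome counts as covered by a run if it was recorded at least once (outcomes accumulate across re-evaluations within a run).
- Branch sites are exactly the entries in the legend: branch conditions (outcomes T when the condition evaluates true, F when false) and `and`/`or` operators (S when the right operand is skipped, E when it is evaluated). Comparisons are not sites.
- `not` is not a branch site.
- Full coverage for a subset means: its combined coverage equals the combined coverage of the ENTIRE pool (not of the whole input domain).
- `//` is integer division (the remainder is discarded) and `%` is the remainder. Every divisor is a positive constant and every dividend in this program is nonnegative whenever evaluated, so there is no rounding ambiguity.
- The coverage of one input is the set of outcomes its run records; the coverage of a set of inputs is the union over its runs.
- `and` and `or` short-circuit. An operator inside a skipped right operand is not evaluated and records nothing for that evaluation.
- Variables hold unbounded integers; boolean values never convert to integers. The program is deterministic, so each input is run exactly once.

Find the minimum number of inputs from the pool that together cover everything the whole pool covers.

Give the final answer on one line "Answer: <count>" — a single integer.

run #1 (g=4, v=3, x=6) runs B1->F, B3->S, B2->T, B5->F, B6->F, B8->F; records B1=F, B2=T, B3=S, B5=F, B6=F, B8=F
run #2 (g=5, v=2, x=6) runs B1->F, B3->S, B2->T, B5->F, B6->F, B8->F; records B1=F, B2=T, B3=S, B5=F, B6=F, B8=F
run #3 (g=3, v=5, x=4) runs B1->F, B3->S, B2->T, B5->F, B6->F, B8->F; records B1=F, B2=T, B3=S, B5=F, B6=F, B8=F
run #4 (g=8, v=2, x=1) runs B1->F, B3->E, B2->T, B5->T, B6->F, B8->F; records B1=F, B2=T, B3=E, B5=T, B6=F, B8=F
run #5 (g=8, v=3, x=4) runs B1->T, B3->S, B2->T, B5->T, B6->F, B8->F; records B1=T, B2=T, B3=S, B5=T, B6=F, B8=F
together the pool reaches 9 outcomes: B1=T, B1=F, B2=T, B3=S, B3=E, B5=T, B5=F, B6=F, B8=F
checked all size-1 subsets: none covers 9 outcomes (max 6/9)
checked all size-2 subsets: none covers 9 outcomes (max 8/9)
size 3: inputs {1, 4, 5} cover all 9 outcomes, and no lexicographically smaller subset of this size does

Answer: 3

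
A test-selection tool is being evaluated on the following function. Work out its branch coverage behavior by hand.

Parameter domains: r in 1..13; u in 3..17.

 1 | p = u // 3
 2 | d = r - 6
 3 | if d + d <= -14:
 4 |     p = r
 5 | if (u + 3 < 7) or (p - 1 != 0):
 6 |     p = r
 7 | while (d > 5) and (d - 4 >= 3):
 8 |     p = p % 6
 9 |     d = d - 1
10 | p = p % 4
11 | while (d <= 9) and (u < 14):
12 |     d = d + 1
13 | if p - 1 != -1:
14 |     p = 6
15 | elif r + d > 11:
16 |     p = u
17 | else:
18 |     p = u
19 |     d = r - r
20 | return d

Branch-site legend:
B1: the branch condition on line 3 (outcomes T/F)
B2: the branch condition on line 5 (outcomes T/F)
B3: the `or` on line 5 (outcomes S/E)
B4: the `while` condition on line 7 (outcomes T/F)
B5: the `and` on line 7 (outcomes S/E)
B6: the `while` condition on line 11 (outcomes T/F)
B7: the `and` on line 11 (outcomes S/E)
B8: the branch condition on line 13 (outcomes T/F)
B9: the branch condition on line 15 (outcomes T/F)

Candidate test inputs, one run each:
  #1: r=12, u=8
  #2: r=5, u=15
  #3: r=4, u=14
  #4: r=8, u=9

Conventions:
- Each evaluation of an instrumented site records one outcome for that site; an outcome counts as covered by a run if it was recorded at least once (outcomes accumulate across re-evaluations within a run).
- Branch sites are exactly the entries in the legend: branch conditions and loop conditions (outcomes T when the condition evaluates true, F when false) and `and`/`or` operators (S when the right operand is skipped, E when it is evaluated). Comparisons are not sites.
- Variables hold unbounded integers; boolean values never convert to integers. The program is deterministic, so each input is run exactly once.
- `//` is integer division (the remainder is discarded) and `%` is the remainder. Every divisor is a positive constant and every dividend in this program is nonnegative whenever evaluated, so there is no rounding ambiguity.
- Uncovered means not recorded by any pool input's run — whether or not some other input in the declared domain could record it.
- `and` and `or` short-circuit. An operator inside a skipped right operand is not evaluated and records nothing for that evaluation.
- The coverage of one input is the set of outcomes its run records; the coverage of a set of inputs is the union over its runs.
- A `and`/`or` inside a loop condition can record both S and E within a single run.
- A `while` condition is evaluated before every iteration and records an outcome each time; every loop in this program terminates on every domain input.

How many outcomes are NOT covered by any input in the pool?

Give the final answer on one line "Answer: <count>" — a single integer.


test 1 (r=12, u=8) hits B1=F, B2=T, B3=E, B4=F, B5=E, B6=T, B6=F, B7=S, B7=E, B8=F, B9=T
test 2 (r=5, u=15) hits B1=F, B2=T, B3=E, B4=F, B5=S, B6=F, B7=E, B8=T
test 3 (r=4, u=14) hits B1=F, B2=T, B3=E, B4=F, B5=S, B6=F, B7=E, B8=F, B9=F
test 4 (r=8, u=9) hits B1=F, B2=T, B3=E, B4=F, B5=S, B6=T, B6=F, B7=S, B7=E, B8=F, B9=T
union over the pool: B1=F, B2=T, B3=E, B4=F, B5=S, B5=E, B6=T, B6=F, B7=S, B7=E, B8=T, B8=F, B9=T, B9=F
uncovered (4 of 18): B1=T, B2=F, B3=S, B4=T
Answer: 4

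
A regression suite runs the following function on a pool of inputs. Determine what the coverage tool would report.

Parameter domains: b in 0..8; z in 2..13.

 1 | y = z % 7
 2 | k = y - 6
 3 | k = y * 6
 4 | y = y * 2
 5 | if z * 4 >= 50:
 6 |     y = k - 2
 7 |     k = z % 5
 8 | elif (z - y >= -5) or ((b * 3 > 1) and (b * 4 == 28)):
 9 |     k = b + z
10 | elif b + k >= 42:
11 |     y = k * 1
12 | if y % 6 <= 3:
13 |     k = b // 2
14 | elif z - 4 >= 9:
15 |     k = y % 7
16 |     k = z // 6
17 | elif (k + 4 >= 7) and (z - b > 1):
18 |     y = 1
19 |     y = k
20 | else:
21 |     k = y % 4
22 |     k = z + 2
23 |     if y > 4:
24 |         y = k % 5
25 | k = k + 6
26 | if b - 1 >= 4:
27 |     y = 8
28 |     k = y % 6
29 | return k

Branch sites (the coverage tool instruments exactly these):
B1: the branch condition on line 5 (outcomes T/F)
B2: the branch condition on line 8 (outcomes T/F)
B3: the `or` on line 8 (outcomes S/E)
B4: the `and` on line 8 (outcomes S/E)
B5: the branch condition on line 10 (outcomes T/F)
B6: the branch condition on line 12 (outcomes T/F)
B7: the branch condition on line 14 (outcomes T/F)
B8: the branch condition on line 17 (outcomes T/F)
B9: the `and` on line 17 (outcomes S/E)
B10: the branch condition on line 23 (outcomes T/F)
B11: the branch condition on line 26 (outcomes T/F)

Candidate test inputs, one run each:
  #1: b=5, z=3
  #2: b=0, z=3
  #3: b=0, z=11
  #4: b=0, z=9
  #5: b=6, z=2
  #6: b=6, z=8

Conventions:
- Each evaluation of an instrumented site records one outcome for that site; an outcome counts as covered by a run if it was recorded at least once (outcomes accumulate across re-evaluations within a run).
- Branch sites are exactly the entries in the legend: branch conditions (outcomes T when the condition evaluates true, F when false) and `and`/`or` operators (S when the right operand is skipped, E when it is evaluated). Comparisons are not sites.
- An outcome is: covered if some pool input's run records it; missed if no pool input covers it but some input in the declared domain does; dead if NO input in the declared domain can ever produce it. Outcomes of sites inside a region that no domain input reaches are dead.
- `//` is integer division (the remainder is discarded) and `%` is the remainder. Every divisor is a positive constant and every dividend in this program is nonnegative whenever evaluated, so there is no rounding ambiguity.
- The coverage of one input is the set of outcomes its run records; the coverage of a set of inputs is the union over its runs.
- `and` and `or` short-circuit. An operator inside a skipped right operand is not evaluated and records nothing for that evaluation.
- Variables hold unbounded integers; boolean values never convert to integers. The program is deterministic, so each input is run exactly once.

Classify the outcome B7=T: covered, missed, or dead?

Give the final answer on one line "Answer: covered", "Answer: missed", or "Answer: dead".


no pool input records B7=T
but domain input (b=0, z=13) does record it -> reachable, so missed
Answer: missed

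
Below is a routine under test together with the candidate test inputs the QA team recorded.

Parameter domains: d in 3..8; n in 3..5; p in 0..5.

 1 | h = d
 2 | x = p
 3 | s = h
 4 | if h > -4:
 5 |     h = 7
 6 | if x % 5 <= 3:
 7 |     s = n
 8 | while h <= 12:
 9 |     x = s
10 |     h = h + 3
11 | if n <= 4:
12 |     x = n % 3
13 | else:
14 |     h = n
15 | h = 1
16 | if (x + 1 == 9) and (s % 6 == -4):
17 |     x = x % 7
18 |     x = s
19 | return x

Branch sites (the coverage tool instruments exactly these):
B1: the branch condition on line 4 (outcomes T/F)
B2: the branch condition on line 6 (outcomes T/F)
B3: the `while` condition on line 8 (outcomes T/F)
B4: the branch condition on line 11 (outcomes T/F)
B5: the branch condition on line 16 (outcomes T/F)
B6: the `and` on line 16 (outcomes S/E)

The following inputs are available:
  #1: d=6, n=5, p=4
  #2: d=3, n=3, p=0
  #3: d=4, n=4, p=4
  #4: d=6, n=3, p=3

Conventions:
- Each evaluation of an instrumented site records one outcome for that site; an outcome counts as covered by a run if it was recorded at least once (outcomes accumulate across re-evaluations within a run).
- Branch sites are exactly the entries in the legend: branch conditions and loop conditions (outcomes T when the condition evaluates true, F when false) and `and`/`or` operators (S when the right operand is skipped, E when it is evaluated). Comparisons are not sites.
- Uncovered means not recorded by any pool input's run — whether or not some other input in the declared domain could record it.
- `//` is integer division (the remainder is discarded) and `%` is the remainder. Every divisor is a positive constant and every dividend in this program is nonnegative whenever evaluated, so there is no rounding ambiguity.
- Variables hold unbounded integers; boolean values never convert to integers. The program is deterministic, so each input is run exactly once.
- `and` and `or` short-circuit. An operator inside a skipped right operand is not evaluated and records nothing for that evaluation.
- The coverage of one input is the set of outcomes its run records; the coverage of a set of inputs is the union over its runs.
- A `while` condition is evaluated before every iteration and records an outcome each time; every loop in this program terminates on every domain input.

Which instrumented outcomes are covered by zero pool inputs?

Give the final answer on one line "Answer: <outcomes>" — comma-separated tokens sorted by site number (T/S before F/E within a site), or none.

input #1, d=6, n=5, p=4: outcomes B1=T, B2=F, B3=T, B3=F, B4=F, B5=F, B6=S
input #2, d=3, n=3, p=0: outcomes B1=T, B2=T, B3=T, B3=F, B4=T, B5=F, B6=S
input #3, d=4, n=4, p=4: outcomes B1=T, B2=F, B3=T, B3=F, B4=T, B5=F, B6=S
input #4, d=6, n=3, p=3: outcomes B1=T, B2=T, B3=T, B3=F, B4=T, B5=F, B6=S
union over the pool: B1=T, B2=T, B2=F, B3=T, B3=F, B4=T, B4=F, B5=F, B6=S
uncovered (3 of 12): B1=F, B5=T, B6=E

Answer: B1=F, B5=T, B6=E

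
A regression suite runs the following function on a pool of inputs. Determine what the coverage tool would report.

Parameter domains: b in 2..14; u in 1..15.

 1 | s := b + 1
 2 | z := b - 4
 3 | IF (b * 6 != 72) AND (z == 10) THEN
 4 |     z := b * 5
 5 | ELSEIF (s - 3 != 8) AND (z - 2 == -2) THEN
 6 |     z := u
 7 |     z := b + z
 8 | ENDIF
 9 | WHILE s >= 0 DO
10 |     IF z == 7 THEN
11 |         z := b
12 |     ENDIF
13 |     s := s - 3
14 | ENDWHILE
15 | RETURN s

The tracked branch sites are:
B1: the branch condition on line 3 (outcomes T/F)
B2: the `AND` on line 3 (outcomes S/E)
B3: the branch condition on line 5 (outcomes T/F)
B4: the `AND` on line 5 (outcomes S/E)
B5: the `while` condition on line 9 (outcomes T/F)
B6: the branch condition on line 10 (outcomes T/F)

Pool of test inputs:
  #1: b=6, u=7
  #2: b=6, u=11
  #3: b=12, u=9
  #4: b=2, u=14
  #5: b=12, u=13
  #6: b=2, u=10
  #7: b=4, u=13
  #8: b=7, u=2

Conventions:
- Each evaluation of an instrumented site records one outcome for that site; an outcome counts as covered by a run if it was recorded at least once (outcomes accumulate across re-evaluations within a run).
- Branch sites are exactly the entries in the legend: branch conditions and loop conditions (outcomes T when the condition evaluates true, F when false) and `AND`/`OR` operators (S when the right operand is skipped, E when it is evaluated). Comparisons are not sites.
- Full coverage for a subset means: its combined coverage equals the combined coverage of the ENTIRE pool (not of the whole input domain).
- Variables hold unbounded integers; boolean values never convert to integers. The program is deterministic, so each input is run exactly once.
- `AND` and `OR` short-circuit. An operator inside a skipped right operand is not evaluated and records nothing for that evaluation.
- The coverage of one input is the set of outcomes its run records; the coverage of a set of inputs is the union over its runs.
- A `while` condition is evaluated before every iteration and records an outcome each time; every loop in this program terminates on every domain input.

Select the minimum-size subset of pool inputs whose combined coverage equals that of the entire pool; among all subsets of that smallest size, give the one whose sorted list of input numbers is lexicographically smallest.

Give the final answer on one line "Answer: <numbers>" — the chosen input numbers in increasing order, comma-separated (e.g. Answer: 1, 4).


#1 (b=6, u=7) -> B2->E, B1->F, B4->E, B3->F, B5->T, B6->F, B5->T, B6->F, B5->T, B6->F, B5->F; covered: B1=F, B2=E, B3=F, B4=E, B5=T, B5=F, B6=F
#2 (b=6, u=11) -> B2->E, B1->F, B4->E, B3->F, B5->T, B6->F, B5->T, B6->F, B5->T, B6->F, B5->F; covered: B1=F, B2=E, B3=F, B4=E, B5=T, B5=F, B6=F
#3 (b=12, u=9) -> B2->S, B1->F, B4->E, B3->F, B5->T, B6->F, B5->T, B6->F, B5->T, B6->F, B5->T, B6->F, B5->T, B6->F, ...; covered: B1=F, B2=S, B3=F, B4=E, B5=T, B5=F, B6=F
#4 (b=2, u=14) -> B2->E, B1->F, B4->E, B3->F, B5->T, B6->F, B5->T, B6->F, B5->F; covered: B1=F, B2=E, B3=F, B4=E, B5=T, B5=F, B6=F
#5 (b=12, u=13) -> B2->S, B1->F, B4->E, B3->F, B5->T, B6->F, B5->T, B6->F, B5->T, B6->F, B5->T, B6->F, B5->T, B6->F, ...; covered: B1=F, B2=S, B3=F, B4=E, B5=T, B5=F, B6=F
#6 (b=2, u=10) -> B2->E, B1->F, B4->E, B3->F, B5->T, B6->F, B5->T, B6->F, B5->F; covered: B1=F, B2=E, B3=F, B4=E, B5=T, B5=F, B6=F
#7 (b=4, u=13) -> B2->E, B1->F, B4->E, B3->T, B5->T, B6->F, B5->T, B6->F, B5->F; covered: B1=F, B2=E, B3=T, B4=E, B5=T, B5=F, B6=F
#8 (b=7, u=2) -> B2->E, B1->F, B4->E, B3->F, B5->T, B6->F, B5->T, B6->F, B5->T, B6->F, B5->F; covered: B1=F, B2=E, B3=F, B4=E, B5=T, B5=F, B6=F
together the pool reaches 9 outcomes: B1=F, B2=S, B2=E, B3=T, B3=F, B4=E, B5=T, B5=F, B6=F
size 1 is not enough: best union over all size-1 subsets is 7/9
the canonical winner is {3, 7}: size 2, full 9-outcome coverage, earliest index list among size-2 covers
Answer: 3, 7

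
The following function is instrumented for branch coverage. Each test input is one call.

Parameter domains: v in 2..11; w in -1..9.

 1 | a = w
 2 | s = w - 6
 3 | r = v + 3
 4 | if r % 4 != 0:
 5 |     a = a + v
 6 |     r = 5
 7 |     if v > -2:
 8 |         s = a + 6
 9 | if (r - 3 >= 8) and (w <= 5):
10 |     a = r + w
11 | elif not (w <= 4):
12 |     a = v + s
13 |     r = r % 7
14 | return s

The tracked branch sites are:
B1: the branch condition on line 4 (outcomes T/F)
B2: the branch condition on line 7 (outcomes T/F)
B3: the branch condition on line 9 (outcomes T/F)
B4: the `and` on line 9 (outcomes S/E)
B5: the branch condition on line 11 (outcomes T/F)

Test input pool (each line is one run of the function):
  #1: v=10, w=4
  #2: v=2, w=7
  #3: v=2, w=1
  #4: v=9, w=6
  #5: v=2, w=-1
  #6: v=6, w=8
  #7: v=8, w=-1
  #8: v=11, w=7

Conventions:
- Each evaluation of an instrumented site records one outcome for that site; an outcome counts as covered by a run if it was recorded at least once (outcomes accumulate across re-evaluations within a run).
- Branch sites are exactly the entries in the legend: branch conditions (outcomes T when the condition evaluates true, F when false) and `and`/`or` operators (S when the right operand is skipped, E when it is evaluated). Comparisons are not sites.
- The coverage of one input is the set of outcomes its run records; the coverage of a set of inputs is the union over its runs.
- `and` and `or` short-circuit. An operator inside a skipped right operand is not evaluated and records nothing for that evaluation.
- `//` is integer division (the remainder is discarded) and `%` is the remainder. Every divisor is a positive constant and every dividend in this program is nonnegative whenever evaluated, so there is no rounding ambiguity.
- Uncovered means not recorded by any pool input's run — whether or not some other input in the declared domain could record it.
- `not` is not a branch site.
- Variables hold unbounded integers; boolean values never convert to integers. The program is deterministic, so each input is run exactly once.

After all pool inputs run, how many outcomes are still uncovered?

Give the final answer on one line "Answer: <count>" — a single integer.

input #1 (v=10, w=4): events B1->T, B2->T, B4->S, B3->F, B5->F; covers B1=T, B2=T, B3=F, B4=S, B5=F
input #2 (v=2, w=7): events B1->T, B2->T, B4->S, B3->F, B5->T; covers B1=T, B2=T, B3=F, B4=S, B5=T
input #3 (v=2, w=1): events B1->T, B2->T, B4->S, B3->F, B5->F; covers B1=T, B2=T, B3=F, B4=S, B5=F
input #4 (v=9, w=6): events B1->F, B4->E, B3->F, B5->T; covers B1=F, B3=F, B4=E, B5=T
input #5 (v=2, w=-1): events B1->T, B2->T, B4->S, B3->F, B5->F; covers B1=T, B2=T, B3=F, B4=S, B5=F
input #6 (v=6, w=8): events B1->T, B2->T, B4->S, B3->F, B5->T; covers B1=T, B2=T, B3=F, B4=S, B5=T
input #7 (v=8, w=-1): events B1->T, B2->T, B4->S, B3->F, B5->F; covers B1=T, B2=T, B3=F, B4=S, B5=F
input #8 (v=11, w=7): events B1->T, B2->T, B4->S, B3->F, B5->T; covers B1=T, B2=T, B3=F, B4=S, B5=T
union over the pool: B1=T, B1=F, B2=T, B3=F, B4=S, B4=E, B5=T, B5=F
uncovered (2 of 10): B2=F, B3=T

Answer: 2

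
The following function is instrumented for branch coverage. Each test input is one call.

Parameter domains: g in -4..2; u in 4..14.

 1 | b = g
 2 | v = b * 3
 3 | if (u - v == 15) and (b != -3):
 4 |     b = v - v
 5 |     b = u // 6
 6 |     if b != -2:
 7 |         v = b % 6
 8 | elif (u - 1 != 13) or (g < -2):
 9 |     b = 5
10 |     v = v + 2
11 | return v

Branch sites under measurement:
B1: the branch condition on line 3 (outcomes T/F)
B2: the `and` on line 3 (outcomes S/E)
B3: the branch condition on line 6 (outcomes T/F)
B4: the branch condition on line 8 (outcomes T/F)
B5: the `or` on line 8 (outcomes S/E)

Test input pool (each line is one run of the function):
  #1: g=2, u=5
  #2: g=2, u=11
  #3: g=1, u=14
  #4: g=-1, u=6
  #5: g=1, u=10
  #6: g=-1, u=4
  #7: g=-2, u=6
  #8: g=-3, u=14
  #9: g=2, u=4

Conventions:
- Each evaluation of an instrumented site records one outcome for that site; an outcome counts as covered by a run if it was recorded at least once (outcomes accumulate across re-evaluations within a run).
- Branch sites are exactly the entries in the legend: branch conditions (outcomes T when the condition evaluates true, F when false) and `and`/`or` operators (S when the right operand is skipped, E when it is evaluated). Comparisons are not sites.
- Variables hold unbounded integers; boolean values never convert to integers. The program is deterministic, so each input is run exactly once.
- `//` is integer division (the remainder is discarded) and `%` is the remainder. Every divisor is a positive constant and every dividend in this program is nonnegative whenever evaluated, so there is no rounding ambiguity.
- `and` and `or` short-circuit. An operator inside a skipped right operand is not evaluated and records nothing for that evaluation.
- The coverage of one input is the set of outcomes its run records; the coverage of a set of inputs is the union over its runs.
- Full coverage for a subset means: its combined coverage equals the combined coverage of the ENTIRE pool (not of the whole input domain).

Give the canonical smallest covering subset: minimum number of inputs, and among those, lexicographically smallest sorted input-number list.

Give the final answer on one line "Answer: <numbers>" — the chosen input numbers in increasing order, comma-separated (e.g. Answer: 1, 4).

input #1, g=2, u=5: events B2->S, B1->F, B5->S, B4->T; outcomes B1=F, B2=S, B4=T, B5=S
input #2, g=2, u=11: events B2->S, B1->F, B5->S, B4->T; outcomes B1=F, B2=S, B4=T, B5=S
input #3, g=1, u=14: events B2->S, B1->F, B5->E, B4->F; outcomes B1=F, B2=S, B4=F, B5=E
input #4, g=-1, u=6: events B2->S, B1->F, B5->S, B4->T; outcomes B1=F, B2=S, B4=T, B5=S
input #5, g=1, u=10: events B2->S, B1->F, B5->S, B4->T; outcomes B1=F, B2=S, B4=T, B5=S
input #6, g=-1, u=4: events B2->S, B1->F, B5->S, B4->T; outcomes B1=F, B2=S, B4=T, B5=S
input #7, g=-2, u=6: events B2->S, B1->F, B5->S, B4->T; outcomes B1=F, B2=S, B4=T, B5=S
input #8, g=-3, u=14: events B2->S, B1->F, B5->E, B4->T; outcomes B1=F, B2=S, B4=T, B5=E
input #9, g=2, u=4: events B2->S, B1->F, B5->S, B4->T; outcomes B1=F, B2=S, B4=T, B5=S
pool-wide coverage (6 outcomes): B1=F, B2=S, B4=T, B4=F, B5=S, B5=E
size 1 is not enough: best union over all size-1 subsets is 4/6
the canonical winner is {1, 3}: size 2, full 6-outcome coverage, earliest index list among size-2 covers

Answer: 1, 3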